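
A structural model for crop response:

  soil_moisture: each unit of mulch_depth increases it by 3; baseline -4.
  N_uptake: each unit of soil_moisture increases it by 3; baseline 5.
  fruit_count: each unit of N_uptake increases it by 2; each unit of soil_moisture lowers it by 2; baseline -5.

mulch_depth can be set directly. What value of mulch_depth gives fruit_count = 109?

mulch_depth = 10

Substituting into the N_uptake equation gives N_uptake = 9*mulch_depth - 7.
Substituting into the fruit_count equation gives fruit_count = 12*mulch_depth - 11.
Solve 12*mulch_depth - 11 = 109: mulch_depth = (109 + 11) / 12 = 10.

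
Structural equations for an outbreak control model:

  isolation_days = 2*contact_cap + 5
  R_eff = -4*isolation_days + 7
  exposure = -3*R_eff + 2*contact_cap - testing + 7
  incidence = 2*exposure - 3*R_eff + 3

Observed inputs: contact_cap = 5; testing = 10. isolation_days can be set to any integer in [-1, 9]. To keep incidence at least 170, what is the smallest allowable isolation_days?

isolation_days = 6

Intervening on isolation_days fixes its value directly, overriding its dependence on contact_cap.
Substituting into the exposure equation gives exposure = 12*isolation_days - 14.
Substituting into the incidence equation gives incidence = 36*isolation_days - 46.
Require 36*isolation_days - 46 ≥ 170, so isolation_days ≥ 6.
The smallest integer in [-1, 9] satisfying this is 6.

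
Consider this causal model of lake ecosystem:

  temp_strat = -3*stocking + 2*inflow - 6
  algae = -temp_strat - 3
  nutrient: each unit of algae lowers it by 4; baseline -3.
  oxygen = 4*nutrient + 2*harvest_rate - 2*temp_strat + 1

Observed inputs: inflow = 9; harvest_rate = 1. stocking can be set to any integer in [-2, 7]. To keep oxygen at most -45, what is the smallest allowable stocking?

Substituting into the temp_strat equation gives temp_strat = -3*stocking + 12.
Substituting into the algae equation gives algae = 3*stocking - 15.
So nutrient = -12*stocking + 57.
Substituting into the oxygen equation gives oxygen = -42*stocking + 207.
Require -42*stocking + 207 ≤ -45, so stocking ≥ 6.
The smallest integer in [-2, 7] satisfying this is 6.

stocking = 6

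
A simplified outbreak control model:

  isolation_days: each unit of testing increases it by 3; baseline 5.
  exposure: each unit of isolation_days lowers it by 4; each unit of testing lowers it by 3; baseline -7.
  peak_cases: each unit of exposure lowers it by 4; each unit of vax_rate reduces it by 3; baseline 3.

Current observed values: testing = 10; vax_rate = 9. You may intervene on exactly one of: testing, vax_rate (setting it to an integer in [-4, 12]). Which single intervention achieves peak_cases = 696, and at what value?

set vax_rate = 5

Intervening on testing: peak_cases = 60*testing + 84. Reaching 696 requires testing = 51/5, not an integer.
Intervening on vax_rate: with other inputs at their observed values, peak_cases = -3*vax_rate + 711. Solving for 696 gives vax_rate = 5, within [-4, 12].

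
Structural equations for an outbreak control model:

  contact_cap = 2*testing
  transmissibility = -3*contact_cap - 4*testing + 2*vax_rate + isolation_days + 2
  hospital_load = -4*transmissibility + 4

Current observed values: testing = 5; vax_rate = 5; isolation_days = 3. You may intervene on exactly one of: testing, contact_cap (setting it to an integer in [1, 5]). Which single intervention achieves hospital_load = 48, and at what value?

set contact_cap = 2

Intervening on testing: hospital_load = 40*testing - 56. Reaching 48 requires testing = 13/5, not an integer.
Intervening on contact_cap: with other inputs at their observed values, hospital_load = 12*contact_cap + 24. Solving for 48 gives contact_cap = 2, within [1, 5].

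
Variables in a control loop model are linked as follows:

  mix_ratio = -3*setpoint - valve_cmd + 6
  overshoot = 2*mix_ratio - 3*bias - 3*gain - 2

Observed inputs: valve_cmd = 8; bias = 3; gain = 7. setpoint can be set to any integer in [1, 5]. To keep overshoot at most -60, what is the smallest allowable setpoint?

setpoint = 4

Substituting into the mix_ratio equation gives mix_ratio = -3*setpoint - 2.
overshoot becomes -6*setpoint - 36.
Require -6*setpoint - 36 ≤ -60, so setpoint ≥ 4.
The smallest integer in [1, 5] satisfying this is 4.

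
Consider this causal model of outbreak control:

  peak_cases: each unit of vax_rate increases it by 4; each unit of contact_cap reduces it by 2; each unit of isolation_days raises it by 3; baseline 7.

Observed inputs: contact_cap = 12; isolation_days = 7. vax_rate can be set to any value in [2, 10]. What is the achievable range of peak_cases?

12 to 44

Substituting into the peak_cases equation gives peak_cases = 4*vax_rate + 4.
Linear in vax_rate, so extremes are at the endpoints: vax_rate = 2 gives peak_cases = 12; vax_rate = 10 gives peak_cases = 44.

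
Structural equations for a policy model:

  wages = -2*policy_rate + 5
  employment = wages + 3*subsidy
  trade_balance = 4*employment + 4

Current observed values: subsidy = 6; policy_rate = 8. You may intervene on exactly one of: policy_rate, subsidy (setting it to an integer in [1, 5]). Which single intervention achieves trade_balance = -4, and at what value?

Intervening on policy_rate: trade_balance = -8*policy_rate + 96. Reaching -4 requires policy_rate = 25/2, not an integer.
Intervening on subsidy: with other inputs at their observed values, trade_balance = 12*subsidy - 40. Solving for -4 gives subsidy = 3, within [1, 5].

set subsidy = 3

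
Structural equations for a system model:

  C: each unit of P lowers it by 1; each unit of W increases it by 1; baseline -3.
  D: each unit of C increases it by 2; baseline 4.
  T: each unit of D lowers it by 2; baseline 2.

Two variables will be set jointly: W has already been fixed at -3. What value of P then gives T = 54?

P = 9

With W held at -3:
Substituting into the C equation gives C = -P - 6.
This gives D = -2*P - 8.
This gives T = 4*P + 18.
Solve 4*P + 18 = 54: P = (54 - 18) / 4 = 9.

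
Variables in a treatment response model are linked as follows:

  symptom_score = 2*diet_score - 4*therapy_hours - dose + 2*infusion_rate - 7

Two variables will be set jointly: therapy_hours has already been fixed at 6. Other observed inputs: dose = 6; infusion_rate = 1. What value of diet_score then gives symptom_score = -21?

With therapy_hours held at 6:
Substituting into the symptom_score equation gives symptom_score = 2*diet_score - 35.
Solve 2*diet_score - 35 = -21: diet_score = (-21 + 35) / 2 = 7.

diet_score = 7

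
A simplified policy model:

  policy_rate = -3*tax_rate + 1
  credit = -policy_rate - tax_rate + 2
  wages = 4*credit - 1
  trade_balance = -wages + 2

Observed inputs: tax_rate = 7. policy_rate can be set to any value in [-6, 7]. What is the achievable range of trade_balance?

Intervening on policy_rate fixes its value directly, overriding its dependence on tax_rate.
Substituting into the credit equation gives credit = -policy_rate - 5.
Substituting into the wages equation gives wages = -4*policy_rate - 21.
Substituting into the trade_balance equation gives trade_balance = 4*policy_rate + 23.
Linear in policy_rate, so extremes are at the endpoints: policy_rate = -6 gives trade_balance = -1; policy_rate = 7 gives trade_balance = 51.

-1 to 51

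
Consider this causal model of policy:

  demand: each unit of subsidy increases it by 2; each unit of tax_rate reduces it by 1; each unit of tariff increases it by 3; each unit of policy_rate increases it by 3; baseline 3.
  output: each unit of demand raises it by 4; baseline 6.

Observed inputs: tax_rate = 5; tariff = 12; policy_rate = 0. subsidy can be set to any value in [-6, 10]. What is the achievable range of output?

Substituting into the demand equation gives demand = 2*subsidy + 34.
Substituting into the output equation gives output = 8*subsidy + 142.
Linear in subsidy, so extremes are at the endpoints: subsidy = -6 gives output = 94; subsidy = 10 gives output = 222.

94 to 222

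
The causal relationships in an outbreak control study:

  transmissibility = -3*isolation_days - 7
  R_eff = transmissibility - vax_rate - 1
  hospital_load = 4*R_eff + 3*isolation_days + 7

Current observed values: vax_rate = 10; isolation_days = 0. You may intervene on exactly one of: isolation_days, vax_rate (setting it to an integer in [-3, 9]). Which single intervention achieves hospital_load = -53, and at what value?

Intervening on isolation_days: hospital_load = -9*isolation_days - 65. Reaching -53 requires isolation_days = -4/3, not an integer.
Intervening on vax_rate: with other inputs at their observed values, hospital_load = -4*vax_rate - 25. Solving for -53 gives vax_rate = 7, within [-3, 9].

set vax_rate = 7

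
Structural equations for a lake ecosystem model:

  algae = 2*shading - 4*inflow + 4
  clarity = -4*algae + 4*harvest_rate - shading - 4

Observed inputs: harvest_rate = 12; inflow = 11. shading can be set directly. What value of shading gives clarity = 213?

shading = -1

Substituting into the algae equation gives algae = 2*shading - 40.
Substituting into the clarity equation gives clarity = -9*shading + 204.
Solve -9*shading + 204 = 213: shading = (213 - 204) / -9 = -1.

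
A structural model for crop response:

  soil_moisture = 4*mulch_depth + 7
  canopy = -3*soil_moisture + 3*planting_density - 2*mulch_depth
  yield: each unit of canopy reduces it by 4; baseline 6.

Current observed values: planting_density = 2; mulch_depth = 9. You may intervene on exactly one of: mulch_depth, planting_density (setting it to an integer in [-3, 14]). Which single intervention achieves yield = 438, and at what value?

set planting_density = 13

Intervening on mulch_depth: yield = 56*mulch_depth + 66. Reaching 438 requires mulch_depth = 93/14, not an integer.
Intervening on planting_density: with other inputs at their observed values, yield = -12*planting_density + 594. Solving for 438 gives planting_density = 13, within [-3, 14].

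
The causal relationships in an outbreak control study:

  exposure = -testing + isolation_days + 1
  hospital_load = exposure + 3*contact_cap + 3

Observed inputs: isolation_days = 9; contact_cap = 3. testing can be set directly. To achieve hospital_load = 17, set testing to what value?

testing = 5

Substituting into the exposure equation gives exposure = -testing + 10.
Substituting into the hospital_load equation gives hospital_load = -testing + 22.
Solve -testing + 22 = 17: testing = (17 - 22) / -1 = 5.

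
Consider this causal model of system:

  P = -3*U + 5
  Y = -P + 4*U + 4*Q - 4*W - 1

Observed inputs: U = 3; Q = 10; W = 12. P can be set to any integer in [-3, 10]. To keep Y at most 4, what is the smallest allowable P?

Intervening on P fixes its value directly, overriding its dependence on U.
Substituting into the Y equation gives Y = -P + 3.
Require -P + 3 ≤ 4, so P ≥ -1.
The smallest integer in [-3, 10] satisfying this is -1.

P = -1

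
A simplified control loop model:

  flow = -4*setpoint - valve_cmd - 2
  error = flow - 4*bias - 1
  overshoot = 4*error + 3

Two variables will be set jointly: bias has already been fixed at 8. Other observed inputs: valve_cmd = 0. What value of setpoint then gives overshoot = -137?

With bias held at 8:
Substituting into the flow equation gives flow = -4*setpoint - 2.
Substituting into the error equation gives error = -4*setpoint - 35.
Substituting into the overshoot equation gives overshoot = -16*setpoint - 137.
Solve -16*setpoint - 137 = -137: setpoint = (-137 + 137) / -16 = 0.

setpoint = 0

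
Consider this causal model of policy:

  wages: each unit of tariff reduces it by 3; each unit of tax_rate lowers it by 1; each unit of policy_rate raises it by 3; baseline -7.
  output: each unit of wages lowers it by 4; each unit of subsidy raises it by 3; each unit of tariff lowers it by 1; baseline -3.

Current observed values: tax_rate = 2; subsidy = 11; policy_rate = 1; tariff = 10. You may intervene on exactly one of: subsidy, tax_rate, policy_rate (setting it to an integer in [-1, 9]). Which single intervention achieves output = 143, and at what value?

set subsidy = 4

Intervening on subsidy: with other inputs at their observed values, output = 3*subsidy + 131. Solving for 143 gives subsidy = 4, within [-1, 9].
Intervening on tax_rate: output = 4*tax_rate + 156. Reaching 143 requires tax_rate = -13/4, not an integer.
Intervening on policy_rate: output = -12*policy_rate + 176. Reaching 143 requires policy_rate = 11/4, not an integer.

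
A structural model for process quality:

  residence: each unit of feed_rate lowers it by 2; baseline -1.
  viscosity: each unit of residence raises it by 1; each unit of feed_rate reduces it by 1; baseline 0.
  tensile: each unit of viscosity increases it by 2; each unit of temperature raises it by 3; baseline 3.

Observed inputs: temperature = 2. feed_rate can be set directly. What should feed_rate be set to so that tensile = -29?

feed_rate = 6

Substituting into the viscosity equation gives viscosity = -3*feed_rate - 1.
Substituting into the tensile equation gives tensile = -6*feed_rate + 7.
Solve -6*feed_rate + 7 = -29: feed_rate = (-29 - 7) / -6 = 6.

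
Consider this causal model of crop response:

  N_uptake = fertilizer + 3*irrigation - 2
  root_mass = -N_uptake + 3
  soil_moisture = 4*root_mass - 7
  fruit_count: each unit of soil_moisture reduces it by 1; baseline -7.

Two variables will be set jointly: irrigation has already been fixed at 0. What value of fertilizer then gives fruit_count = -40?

With irrigation held at 0:
Substituting into the N_uptake equation gives N_uptake = fertilizer - 2.
root_mass becomes -fertilizer + 5.
This gives soil_moisture = -4*fertilizer + 13.
Substituting into the fruit_count equation gives fruit_count = 4*fertilizer - 20.
Solve 4*fertilizer - 20 = -40: fertilizer = (-40 + 20) / 4 = -5.

fertilizer = -5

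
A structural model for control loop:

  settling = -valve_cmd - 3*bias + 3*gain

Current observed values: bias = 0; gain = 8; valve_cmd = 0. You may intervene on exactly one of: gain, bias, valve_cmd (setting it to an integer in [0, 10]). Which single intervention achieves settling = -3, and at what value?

Intervening on gain: settling = 3*gain. Reaching -3 requires gain = -1, outside [0, 10].
Intervening on bias: with other inputs at their observed values, settling = -3*bias + 24. Solving for -3 gives bias = 9, within [0, 10].
Intervening on valve_cmd: settling = -valve_cmd + 24. Reaching -3 requires valve_cmd = 27, outside [0, 10].

set bias = 9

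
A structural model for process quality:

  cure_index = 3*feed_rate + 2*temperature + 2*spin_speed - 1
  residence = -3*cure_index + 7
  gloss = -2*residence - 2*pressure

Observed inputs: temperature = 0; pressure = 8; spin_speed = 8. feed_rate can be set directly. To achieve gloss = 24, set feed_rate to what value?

feed_rate = -2

Substituting into the cure_index equation gives cure_index = 3*feed_rate + 15.
This gives residence = -9*feed_rate - 38.
Substituting into the gloss equation gives gloss = 18*feed_rate + 60.
Solve 18*feed_rate + 60 = 24: feed_rate = (24 - 60) / 18 = -2.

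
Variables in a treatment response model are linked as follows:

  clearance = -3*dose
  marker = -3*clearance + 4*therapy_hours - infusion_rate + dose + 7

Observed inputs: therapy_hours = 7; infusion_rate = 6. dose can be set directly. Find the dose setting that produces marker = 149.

dose = 12

Substituting into the marker equation gives marker = 10*dose + 29.
Solve 10*dose + 29 = 149: dose = (149 - 29) / 10 = 12.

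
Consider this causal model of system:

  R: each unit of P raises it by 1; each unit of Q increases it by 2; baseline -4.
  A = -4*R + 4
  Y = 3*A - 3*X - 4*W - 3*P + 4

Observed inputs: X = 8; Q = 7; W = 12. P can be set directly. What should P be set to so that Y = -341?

P = 11

Substituting into the R equation gives R = P + 10.
Substituting into the A equation gives A = -4*P - 36.
This gives Y = -15*P - 176.
Solve -15*P - 176 = -341: P = (-341 + 176) / -15 = 11.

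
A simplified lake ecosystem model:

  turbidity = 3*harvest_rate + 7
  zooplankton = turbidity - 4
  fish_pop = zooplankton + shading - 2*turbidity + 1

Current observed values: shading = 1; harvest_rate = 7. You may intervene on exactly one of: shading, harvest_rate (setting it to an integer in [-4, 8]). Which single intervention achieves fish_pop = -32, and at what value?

set shading = -1

Intervening on shading: with other inputs at their observed values, fish_pop = shading - 31. Solving for -32 gives shading = -1, within [-4, 8].
Intervening on harvest_rate: fish_pop = -3*harvest_rate - 9. Reaching -32 requires harvest_rate = 23/3, not an integer.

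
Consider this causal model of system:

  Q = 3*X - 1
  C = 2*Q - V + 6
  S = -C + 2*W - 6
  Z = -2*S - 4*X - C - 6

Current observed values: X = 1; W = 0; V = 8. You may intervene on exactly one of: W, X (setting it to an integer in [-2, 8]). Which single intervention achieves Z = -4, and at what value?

Intervening on W: with other inputs at their observed values, Z = -4*W + 4. Solving for -4 gives W = 2, within [-2, 8].
Intervening on X: Z = 2*X + 2. Reaching -4 requires X = -3, outside [-2, 8].

set W = 2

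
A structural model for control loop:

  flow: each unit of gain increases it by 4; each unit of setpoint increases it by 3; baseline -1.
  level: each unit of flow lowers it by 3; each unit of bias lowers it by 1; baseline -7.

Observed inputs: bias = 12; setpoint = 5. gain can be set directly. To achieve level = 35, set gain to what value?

gain = -8

Substituting into the flow equation gives flow = 4*gain + 14.
Substituting into the level equation gives level = -12*gain - 61.
Solve -12*gain - 61 = 35: gain = (35 + 61) / -12 = -8.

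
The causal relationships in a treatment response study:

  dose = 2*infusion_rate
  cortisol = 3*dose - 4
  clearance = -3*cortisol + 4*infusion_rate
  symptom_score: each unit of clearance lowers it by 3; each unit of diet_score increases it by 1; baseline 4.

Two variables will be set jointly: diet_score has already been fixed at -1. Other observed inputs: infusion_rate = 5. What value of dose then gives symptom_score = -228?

With diet_score held at -1:
Intervening on dose fixes its value directly, overriding its dependence on infusion_rate.
Substituting into the clearance equation gives clearance = -9*dose + 32.
symptom_score becomes 27*dose - 93.
Solve 27*dose - 93 = -228: dose = (-228 + 93) / 27 = -5.

dose = -5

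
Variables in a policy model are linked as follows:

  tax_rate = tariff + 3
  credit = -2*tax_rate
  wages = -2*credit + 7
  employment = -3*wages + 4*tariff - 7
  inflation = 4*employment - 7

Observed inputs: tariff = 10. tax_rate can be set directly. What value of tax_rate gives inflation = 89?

tax_rate = -1

Intervening on tax_rate fixes its value directly, overriding its dependence on tariff.
Substituting into the wages equation gives wages = 4*tax_rate + 7.
Substituting into the employment equation gives employment = -12*tax_rate + 12.
inflation becomes -48*tax_rate + 41.
Solve -48*tax_rate + 41 = 89: tax_rate = (89 - 41) / -48 = -1.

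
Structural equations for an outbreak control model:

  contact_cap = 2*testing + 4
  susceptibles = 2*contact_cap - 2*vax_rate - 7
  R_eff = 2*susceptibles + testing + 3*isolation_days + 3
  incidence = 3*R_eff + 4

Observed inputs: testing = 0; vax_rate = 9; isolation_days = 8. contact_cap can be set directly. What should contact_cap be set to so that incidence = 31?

Intervening on contact_cap fixes its value directly, overriding its dependence on testing.
Substituting into the susceptibles equation gives susceptibles = 2*contact_cap - 25.
So R_eff = 4*contact_cap - 23.
Substituting into the incidence equation gives incidence = 12*contact_cap - 65.
Solve 12*contact_cap - 65 = 31: contact_cap = (31 + 65) / 12 = 8.

contact_cap = 8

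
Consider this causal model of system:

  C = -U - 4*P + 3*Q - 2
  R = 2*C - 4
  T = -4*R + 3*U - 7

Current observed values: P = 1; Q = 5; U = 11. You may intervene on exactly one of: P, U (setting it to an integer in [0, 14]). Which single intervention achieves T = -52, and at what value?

Intervening on P: T = 32*P + 26. Reaching -52 requires P = -39/16, not an integer.
Intervening on U: with other inputs at their observed values, T = 11*U - 63. Solving for -52 gives U = 1, within [0, 14].

set U = 1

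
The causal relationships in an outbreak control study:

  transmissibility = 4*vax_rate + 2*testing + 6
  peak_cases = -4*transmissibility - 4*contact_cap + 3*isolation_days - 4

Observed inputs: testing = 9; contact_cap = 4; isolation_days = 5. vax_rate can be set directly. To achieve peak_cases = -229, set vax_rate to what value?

Substituting into the transmissibility equation gives transmissibility = 4*vax_rate + 24.
Substituting into the peak_cases equation gives peak_cases = -16*vax_rate - 101.
Solve -16*vax_rate - 101 = -229: vax_rate = (-229 + 101) / -16 = 8.

vax_rate = 8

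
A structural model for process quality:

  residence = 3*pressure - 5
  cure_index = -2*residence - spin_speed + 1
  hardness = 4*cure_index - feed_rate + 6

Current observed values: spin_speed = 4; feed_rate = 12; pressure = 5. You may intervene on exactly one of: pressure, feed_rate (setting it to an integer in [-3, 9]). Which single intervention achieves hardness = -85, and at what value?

Intervening on pressure: hardness = -24*pressure + 22. Reaching -85 requires pressure = 107/24, not an integer.
Intervening on feed_rate: with other inputs at their observed values, hardness = -feed_rate - 86. Solving for -85 gives feed_rate = -1, within [-3, 9].

set feed_rate = -1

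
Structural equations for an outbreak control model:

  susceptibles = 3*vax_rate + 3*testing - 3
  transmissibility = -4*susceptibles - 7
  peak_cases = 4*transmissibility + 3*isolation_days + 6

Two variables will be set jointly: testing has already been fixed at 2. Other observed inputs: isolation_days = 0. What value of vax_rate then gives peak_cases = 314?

With testing held at 2:
Substituting into the susceptibles equation gives susceptibles = 3*vax_rate + 3.
This gives transmissibility = -12*vax_rate - 19.
Substituting into the peak_cases equation gives peak_cases = -48*vax_rate - 70.
Solve -48*vax_rate - 70 = 314: vax_rate = (314 + 70) / -48 = -8.

vax_rate = -8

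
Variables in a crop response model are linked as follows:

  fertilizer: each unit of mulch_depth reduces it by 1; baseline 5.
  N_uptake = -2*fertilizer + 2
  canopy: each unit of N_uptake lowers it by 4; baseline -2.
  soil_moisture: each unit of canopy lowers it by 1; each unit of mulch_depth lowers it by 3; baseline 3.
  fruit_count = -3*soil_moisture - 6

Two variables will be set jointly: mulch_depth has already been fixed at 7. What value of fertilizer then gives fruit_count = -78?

fertilizer = -4

With mulch_depth held at 7:
Intervening on fertilizer fixes its value directly, overriding its dependence on mulch_depth.
Substituting into the canopy equation gives canopy = 8*fertilizer - 10.
Substituting into the soil_moisture equation gives soil_moisture = -8*fertilizer - 8.
Substituting into the fruit_count equation gives fruit_count = 24*fertilizer + 18.
Solve 24*fertilizer + 18 = -78: fertilizer = (-78 - 18) / 24 = -4.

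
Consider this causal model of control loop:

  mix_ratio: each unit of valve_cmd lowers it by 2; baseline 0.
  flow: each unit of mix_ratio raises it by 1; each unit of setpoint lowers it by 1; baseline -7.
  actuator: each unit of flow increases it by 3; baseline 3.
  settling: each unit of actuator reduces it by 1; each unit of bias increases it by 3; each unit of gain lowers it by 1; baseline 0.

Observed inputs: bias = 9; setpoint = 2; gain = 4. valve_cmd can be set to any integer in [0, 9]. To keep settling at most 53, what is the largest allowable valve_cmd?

Substituting into the flow equation gives flow = -2*valve_cmd - 9.
This gives actuator = -6*valve_cmd - 24.
This gives settling = 6*valve_cmd + 47.
Require 6*valve_cmd + 47 ≤ 53, so valve_cmd ≤ 1.
The largest integer in [0, 9] satisfying this is 1.

valve_cmd = 1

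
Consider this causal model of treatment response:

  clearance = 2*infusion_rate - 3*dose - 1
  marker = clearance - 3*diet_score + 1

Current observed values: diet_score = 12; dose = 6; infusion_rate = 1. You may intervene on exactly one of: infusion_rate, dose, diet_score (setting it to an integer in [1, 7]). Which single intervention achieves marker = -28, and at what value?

Intervening on infusion_rate: marker = 2*infusion_rate - 54. Reaching -28 requires infusion_rate = 13, outside [1, 7].
Intervening on dose: marker = -3*dose - 34. Reaching -28 requires dose = -2, outside [1, 7].
Intervening on diet_score: with other inputs at their observed values, marker = -3*diet_score - 16. Solving for -28 gives diet_score = 4, within [1, 7].

set diet_score = 4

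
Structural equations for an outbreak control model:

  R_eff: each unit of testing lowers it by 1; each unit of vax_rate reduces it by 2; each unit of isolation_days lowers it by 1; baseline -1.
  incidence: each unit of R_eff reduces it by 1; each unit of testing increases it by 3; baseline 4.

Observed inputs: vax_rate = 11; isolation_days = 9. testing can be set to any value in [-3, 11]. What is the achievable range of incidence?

24 to 80

Substituting into the R_eff equation gives R_eff = -testing - 32.
Substituting into the incidence equation gives incidence = 4*testing + 36.
Linear in testing, so extremes are at the endpoints: testing = -3 gives incidence = 24; testing = 11 gives incidence = 80.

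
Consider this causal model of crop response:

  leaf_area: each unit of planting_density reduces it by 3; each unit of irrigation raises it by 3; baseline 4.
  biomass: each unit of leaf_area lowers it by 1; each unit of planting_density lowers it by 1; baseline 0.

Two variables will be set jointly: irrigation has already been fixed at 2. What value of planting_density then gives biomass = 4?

planting_density = 7

With irrigation held at 2:
Substituting into the leaf_area equation gives leaf_area = -3*planting_density + 10.
Substituting into the biomass equation gives biomass = 2*planting_density - 10.
Solve 2*planting_density - 10 = 4: planting_density = (4 + 10) / 2 = 7.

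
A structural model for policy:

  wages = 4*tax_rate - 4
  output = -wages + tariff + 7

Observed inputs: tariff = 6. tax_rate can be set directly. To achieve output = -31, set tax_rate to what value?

tax_rate = 12

Substituting into the output equation gives output = -4*tax_rate + 17.
Solve -4*tax_rate + 17 = -31: tax_rate = (-31 - 17) / -4 = 12.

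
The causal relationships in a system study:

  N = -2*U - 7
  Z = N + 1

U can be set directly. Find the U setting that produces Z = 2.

Substituting into the Z equation gives Z = -2*U - 6.
Solve -2*U - 6 = 2: U = (2 + 6) / -2 = -4.

U = -4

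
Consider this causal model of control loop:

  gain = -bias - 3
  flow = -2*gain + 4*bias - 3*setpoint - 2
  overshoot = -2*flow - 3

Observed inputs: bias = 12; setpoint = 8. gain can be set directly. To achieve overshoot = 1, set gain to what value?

Intervening on gain fixes its value directly, overriding its dependence on bias.
Substituting into the flow equation gives flow = -2*gain + 22.
Substituting into the overshoot equation gives overshoot = 4*gain - 47.
Solve 4*gain - 47 = 1: gain = (1 + 47) / 4 = 12.

gain = 12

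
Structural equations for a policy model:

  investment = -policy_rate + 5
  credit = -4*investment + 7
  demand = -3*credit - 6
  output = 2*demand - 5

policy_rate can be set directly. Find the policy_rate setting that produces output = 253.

Substituting into the credit equation gives credit = 4*policy_rate - 13.
This gives demand = -12*policy_rate + 33.
Substituting into the output equation gives output = -24*policy_rate + 61.
Solve -24*policy_rate + 61 = 253: policy_rate = (253 - 61) / -24 = -8.

policy_rate = -8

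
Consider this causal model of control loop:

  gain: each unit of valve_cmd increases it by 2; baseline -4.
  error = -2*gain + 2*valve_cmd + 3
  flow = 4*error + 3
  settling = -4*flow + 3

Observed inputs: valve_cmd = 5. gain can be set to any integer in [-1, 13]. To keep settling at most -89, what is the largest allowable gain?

Intervening on gain fixes its value directly, overriding its dependence on valve_cmd.
Substituting into the error equation gives error = -2*gain + 13.
This gives flow = -8*gain + 55.
Substituting into the settling equation gives settling = 32*gain - 217.
Require 32*gain - 217 ≤ -89, so gain ≤ 4.
The largest integer in [-1, 13] satisfying this is 4.

gain = 4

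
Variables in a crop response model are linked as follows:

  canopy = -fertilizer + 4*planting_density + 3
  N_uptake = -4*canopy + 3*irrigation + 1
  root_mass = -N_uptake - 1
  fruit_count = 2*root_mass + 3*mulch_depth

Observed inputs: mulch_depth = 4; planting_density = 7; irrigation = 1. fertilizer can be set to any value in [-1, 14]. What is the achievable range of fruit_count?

Substituting into the canopy equation gives canopy = -fertilizer + 31.
This gives N_uptake = 4*fertilizer - 120.
Substituting into the root_mass equation gives root_mass = -4*fertilizer + 119.
So fruit_count = -8*fertilizer + 250.
Linear in fertilizer, so extremes are at the endpoints: fertilizer = -1 gives fruit_count = 258; fertilizer = 14 gives fruit_count = 138.

138 to 258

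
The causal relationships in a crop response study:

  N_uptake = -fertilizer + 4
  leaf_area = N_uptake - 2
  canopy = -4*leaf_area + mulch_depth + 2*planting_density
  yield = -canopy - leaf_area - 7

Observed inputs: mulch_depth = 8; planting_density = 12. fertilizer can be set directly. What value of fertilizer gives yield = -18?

Substituting into the leaf_area equation gives leaf_area = -fertilizer + 2.
canopy becomes 4*fertilizer + 24.
Substituting into the yield equation gives yield = -3*fertilizer - 33.
Solve -3*fertilizer - 33 = -18: fertilizer = (-18 + 33) / -3 = -5.

fertilizer = -5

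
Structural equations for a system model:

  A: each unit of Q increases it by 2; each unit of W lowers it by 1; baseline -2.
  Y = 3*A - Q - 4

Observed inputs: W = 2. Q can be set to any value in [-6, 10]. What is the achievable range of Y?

-46 to 34

Substituting into the A equation gives A = 2*Q - 4.
Y becomes 5*Q - 16.
Linear in Q, so extremes are at the endpoints: Q = -6 gives Y = -46; Q = 10 gives Y = 34.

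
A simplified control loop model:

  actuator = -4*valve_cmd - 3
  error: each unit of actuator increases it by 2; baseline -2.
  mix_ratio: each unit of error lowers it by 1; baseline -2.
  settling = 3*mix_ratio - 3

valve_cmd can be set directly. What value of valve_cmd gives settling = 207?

valve_cmd = 8

Substituting into the error equation gives error = -8*valve_cmd - 8.
Substituting into the mix_ratio equation gives mix_ratio = 8*valve_cmd + 6.
Substituting into the settling equation gives settling = 24*valve_cmd + 15.
Solve 24*valve_cmd + 15 = 207: valve_cmd = (207 - 15) / 24 = 8.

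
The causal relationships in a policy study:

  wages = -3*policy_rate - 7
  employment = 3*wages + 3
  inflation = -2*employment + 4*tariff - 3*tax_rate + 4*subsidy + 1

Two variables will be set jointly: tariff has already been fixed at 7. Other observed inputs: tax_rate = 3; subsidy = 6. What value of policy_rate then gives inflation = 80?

policy_rate = 0

With tariff held at 7:
Substituting into the employment equation gives employment = -9*policy_rate - 18.
So inflation = 18*policy_rate + 80.
Solve 18*policy_rate + 80 = 80: policy_rate = (80 - 80) / 18 = 0.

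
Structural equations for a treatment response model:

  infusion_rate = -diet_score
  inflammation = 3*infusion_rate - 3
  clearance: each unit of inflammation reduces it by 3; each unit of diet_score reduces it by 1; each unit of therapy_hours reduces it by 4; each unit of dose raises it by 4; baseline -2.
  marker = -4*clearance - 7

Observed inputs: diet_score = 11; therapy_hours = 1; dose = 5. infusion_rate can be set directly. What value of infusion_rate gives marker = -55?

Intervening on infusion_rate fixes its value directly, overriding its dependence on diet_score.
Substituting into the clearance equation gives clearance = -9*infusion_rate + 12.
Substituting into the marker equation gives marker = 36*infusion_rate - 55.
Solve 36*infusion_rate - 55 = -55: infusion_rate = (-55 + 55) / 36 = 0.

infusion_rate = 0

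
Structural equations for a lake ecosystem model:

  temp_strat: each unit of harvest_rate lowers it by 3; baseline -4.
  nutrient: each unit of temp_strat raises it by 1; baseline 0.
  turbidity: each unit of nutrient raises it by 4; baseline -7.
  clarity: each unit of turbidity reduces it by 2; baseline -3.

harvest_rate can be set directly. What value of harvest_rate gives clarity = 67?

harvest_rate = 1

Substituting into the nutrient equation gives nutrient = -3*harvest_rate - 4.
So turbidity = -12*harvest_rate - 23.
Substituting into the clarity equation gives clarity = 24*harvest_rate + 43.
Solve 24*harvest_rate + 43 = 67: harvest_rate = (67 - 43) / 24 = 1.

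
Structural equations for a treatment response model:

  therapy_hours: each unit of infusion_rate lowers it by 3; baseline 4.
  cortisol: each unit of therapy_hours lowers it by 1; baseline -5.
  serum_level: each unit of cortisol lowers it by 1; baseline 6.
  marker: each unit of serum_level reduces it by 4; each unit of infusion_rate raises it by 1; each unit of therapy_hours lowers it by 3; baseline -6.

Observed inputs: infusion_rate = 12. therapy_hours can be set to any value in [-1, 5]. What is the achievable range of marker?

-73 to -31

Intervening on therapy_hours fixes its value directly, overriding its dependence on infusion_rate.
Substituting into the serum_level equation gives serum_level = therapy_hours + 11.
So marker = -7*therapy_hours - 38.
Linear in therapy_hours, so extremes are at the endpoints: therapy_hours = -1 gives marker = -31; therapy_hours = 5 gives marker = -73.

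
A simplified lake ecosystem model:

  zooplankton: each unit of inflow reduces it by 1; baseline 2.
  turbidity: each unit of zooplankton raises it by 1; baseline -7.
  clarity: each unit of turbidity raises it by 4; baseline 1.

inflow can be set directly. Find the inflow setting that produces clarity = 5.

Substituting into the turbidity equation gives turbidity = -inflow - 5.
clarity becomes -4*inflow - 19.
Solve -4*inflow - 19 = 5: inflow = (5 + 19) / -4 = -6.

inflow = -6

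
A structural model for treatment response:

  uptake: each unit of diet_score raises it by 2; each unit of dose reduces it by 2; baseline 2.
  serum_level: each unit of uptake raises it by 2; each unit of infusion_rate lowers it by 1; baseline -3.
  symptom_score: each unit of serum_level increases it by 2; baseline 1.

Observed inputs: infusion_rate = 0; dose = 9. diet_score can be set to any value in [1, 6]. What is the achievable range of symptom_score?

-61 to -21

Substituting into the uptake equation gives uptake = 2*diet_score - 16.
Substituting into the serum_level equation gives serum_level = 4*diet_score - 35.
This gives symptom_score = 8*diet_score - 69.
Linear in diet_score, so extremes are at the endpoints: diet_score = 1 gives symptom_score = -61; diet_score = 6 gives symptom_score = -21.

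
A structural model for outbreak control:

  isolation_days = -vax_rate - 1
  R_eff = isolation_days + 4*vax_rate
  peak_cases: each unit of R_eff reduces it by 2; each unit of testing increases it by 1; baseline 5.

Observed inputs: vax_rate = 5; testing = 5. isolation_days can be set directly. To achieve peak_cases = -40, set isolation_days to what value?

Intervening on isolation_days fixes its value directly, overriding its dependence on vax_rate.
Substituting into the R_eff equation gives R_eff = isolation_days + 20.
Substituting into the peak_cases equation gives peak_cases = -2*isolation_days - 30.
Solve -2*isolation_days - 30 = -40: isolation_days = (-40 + 30) / -2 = 5.

isolation_days = 5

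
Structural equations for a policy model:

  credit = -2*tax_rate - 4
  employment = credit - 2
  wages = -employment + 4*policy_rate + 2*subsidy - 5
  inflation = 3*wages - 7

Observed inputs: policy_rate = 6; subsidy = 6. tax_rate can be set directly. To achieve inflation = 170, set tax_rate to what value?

Substituting into the employment equation gives employment = -2*tax_rate - 6.
Substituting into the wages equation gives wages = 2*tax_rate + 37.
Substituting into the inflation equation gives inflation = 6*tax_rate + 104.
Solve 6*tax_rate + 104 = 170: tax_rate = (170 - 104) / 6 = 11.

tax_rate = 11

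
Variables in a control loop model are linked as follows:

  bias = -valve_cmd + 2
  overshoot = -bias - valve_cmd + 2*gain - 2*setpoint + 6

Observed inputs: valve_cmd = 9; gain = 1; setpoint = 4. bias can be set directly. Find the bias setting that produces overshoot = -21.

bias = 12

Intervening on bias fixes its value directly, overriding its dependence on valve_cmd.
Substituting into the overshoot equation gives overshoot = -bias - 9.
Solve -bias - 9 = -21: bias = (-21 + 9) / -1 = 12.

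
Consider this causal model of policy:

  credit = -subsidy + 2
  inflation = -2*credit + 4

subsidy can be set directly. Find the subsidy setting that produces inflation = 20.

subsidy = 10

Substituting into the inflation equation gives inflation = 2*subsidy.
Solve 2*subsidy = 20: subsidy = 20 / 2 = 10.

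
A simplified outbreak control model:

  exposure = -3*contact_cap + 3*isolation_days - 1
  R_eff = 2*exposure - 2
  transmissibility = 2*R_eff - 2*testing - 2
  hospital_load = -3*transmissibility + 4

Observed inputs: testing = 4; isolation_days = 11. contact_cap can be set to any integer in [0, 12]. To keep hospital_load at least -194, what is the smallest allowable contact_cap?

contact_cap = 4

Substituting into the exposure equation gives exposure = -3*contact_cap + 32.
Substituting into the R_eff equation gives R_eff = -6*contact_cap + 62.
transmissibility becomes -12*contact_cap + 114.
This gives hospital_load = 36*contact_cap - 338.
Require 36*contact_cap - 338 ≥ -194, so contact_cap ≥ 4.
The smallest integer in [0, 12] satisfying this is 4.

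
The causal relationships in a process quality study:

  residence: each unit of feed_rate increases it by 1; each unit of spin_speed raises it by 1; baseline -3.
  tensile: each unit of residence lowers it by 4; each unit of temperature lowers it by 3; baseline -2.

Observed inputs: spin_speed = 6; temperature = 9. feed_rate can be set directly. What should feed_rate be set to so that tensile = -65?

Substituting into the residence equation gives residence = feed_rate + 3.
Substituting into the tensile equation gives tensile = -4*feed_rate - 41.
Solve -4*feed_rate - 41 = -65: feed_rate = (-65 + 41) / -4 = 6.

feed_rate = 6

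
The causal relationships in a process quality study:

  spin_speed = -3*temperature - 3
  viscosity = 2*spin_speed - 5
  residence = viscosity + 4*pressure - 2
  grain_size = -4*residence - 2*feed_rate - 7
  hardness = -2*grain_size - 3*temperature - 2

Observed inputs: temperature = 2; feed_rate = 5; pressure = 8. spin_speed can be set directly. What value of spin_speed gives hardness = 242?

Intervening on spin_speed fixes its value directly, overriding its dependence on temperature.
Substituting into the residence equation gives residence = 2*spin_speed + 25.
So grain_size = -8*spin_speed - 117.
So hardness = 16*spin_speed + 226.
Solve 16*spin_speed + 226 = 242: spin_speed = (242 - 226) / 16 = 1.

spin_speed = 1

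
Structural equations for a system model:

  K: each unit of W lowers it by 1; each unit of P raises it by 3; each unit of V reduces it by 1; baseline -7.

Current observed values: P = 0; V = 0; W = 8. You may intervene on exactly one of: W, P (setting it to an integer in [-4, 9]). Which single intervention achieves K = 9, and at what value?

set P = 8

Intervening on W: K = -W - 7. Reaching 9 requires W = -16, outside [-4, 9].
Intervening on P: with other inputs at their observed values, K = 3*P - 15. Solving for 9 gives P = 8, within [-4, 9].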